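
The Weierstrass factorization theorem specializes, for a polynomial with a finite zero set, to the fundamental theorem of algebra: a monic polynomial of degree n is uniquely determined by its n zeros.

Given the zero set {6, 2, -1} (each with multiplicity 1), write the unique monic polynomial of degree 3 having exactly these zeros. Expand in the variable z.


The polynomial is p(z) = ∏_{α ∈ S} (z − α), where S = {6, 2, -1}.
Expanding the product yields: p(z) = z^3 -7·z^2 + 4·z + 12.
The resulting polynomial has degree 3 and real coefficients as required.

p(z) = z^3 -7·z^2 + 4·z + 12.


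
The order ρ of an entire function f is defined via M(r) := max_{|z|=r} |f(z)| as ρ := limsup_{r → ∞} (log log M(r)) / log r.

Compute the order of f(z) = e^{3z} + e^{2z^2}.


Each summand is entire of order 1 and 2 respectively (as in the single-exponential case). The order of a sum is at most the max of the orders, so ρ ≤ 2. For the lower bound: on |z|=r choose arg z so that 2z^2 is real positive; then |e^{2z^2}| = e^{2r^2} while |e^{3z}| ≤ e^{3r^1} = o(e^{2r^2}). So |f| ≥ e^{2r^2}(1 − o(1)) and ρ ≥ 2. Hence ρ = max(1, 2) = 2.
Therefore ρ = 2.

Order ρ = 2.


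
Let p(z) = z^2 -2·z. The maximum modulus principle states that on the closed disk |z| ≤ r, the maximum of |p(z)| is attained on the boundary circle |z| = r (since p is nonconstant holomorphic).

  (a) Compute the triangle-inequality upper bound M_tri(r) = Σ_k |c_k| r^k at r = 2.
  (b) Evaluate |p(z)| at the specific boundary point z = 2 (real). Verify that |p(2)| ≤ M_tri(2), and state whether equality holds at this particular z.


Coefficients: c_0 = 0, c_1 = -2, c_2 = 1. Radius r = 2.
Part (a). Triangle bound: M_tri(r) = Σ_k |c_k| r^k
  = |0|·2^0 + |-2|·2^1 + |1|·2^2
  = 0 + 4 + 4 = 8.
This bounds M(r) := max_{|z|=r} |p(z)| from above; equality holds iff all terms c_k z^k can be made to align in phase at a single z on |z|=r.
Part (b). At z = 2 (real, on the circle |z| = r):
  p(2) = (0)·2^0 + (-2)·2^1 + (1)·2^2 = 0.
  |p(2)| = 0.
Check: |p(2)| = 0 ≤ 8 = M_tri(2). ✓ Equality does not hold at z = 2 (the coefficients have mixed signs, so the terms do not all align in phase there).

M_tri(2) = 8; |p(2)| = 0; equality at z=2: no.


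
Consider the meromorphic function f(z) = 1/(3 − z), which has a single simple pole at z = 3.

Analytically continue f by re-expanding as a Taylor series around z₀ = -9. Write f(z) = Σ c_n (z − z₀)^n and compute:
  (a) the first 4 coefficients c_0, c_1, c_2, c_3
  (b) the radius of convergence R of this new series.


Let w = z − z₀, so z = z₀ + w.
Then 3 − z = 3 − (z₀ + w) = (3 − z₀) − w = 12 − w.
f(z) = 1/(12 − w) = (1/(12)) · 1/(1 − w/(12)) = Σ_{n≥0} w^n / (12)^(n+1).
So c_n = 1/(12)^(n+1):
  c_0 = 1/(12)^1 = 1/12.
  c_1 = 1/(12)^2 = 1/144.
  c_2 = 1/(12)^3 = 1/1728.
  c_3 = 1/(12)^4 = 1/20736.
The series is valid for |w/d| < 1, i.e. |z − z₀| < |d|.
Radius of convergence: R = |3 − z₀| = |12| = 12 (distance from z₀ to the singularity z = 3).

c_0 = 1/12, c_1 = 1/144, c_2 = 1/1728, c_3 = 1/20736; R = 12.


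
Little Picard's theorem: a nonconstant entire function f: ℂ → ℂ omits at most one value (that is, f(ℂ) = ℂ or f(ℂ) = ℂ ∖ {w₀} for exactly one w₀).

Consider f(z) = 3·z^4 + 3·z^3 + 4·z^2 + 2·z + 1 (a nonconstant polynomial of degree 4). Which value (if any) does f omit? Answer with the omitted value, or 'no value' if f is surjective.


Little Picard bounds the complement of f(ℂ) to at most one point.
For every w ∈ ℂ, the equation p(z) − w = 0 is a nonconstant polynomial in z and hence has at least one root by the fundamental theorem of algebra. So p is surjective onto ℂ, omitting no value.

Omitted value: no value.


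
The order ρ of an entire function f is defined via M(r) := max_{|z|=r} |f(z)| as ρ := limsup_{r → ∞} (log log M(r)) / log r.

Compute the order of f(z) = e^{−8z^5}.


|e^{−8z^5}| = e^{Re(-8·z^5) + 0} ≤ e^{8|z|^5 + 0} = e^{8r^5 + 0} on |z| = r, so ρ ≤ 5. Choosing z on |z|=r so that -8·z^5 is real positive (always possible by picking arg z appropriately) gives |f(z)| = e^{8r^5 + 0}, matching the bound. The additive constant 0 does not affect log log M(r) ~ 5·log r. Hence ρ = 5.
Therefore ρ = 5.

Order ρ = 5.


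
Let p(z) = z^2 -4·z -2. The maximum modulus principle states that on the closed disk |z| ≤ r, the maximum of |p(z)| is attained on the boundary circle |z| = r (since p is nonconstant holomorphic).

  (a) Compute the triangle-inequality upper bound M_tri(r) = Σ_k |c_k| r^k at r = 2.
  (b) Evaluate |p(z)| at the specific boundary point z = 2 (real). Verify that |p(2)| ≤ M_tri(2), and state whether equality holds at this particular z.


Coefficients: c_0 = -2, c_1 = -4, c_2 = 1. Radius r = 2.
Part (a). Triangle bound: M_tri(r) = Σ_k |c_k| r^k
  = |-2|·2^0 + |-4|·2^1 + |1|·2^2
  = 2 + 8 + 4 = 14.
This bounds M(r) := max_{|z|=r} |p(z)| from above; equality holds iff all terms c_k z^k can be made to align in phase at a single z on |z|=r.
Part (b). At z = 2 (real, on the circle |z| = r):
  p(2) = (-2)·2^0 + (-4)·2^1 + (1)·2^2 = -6.
  |p(2)| = 6.
Check: |p(2)| = 6 ≤ 14 = M_tri(2). ✓ Equality does not hold at z = 2 (the coefficients have mixed signs, so the terms do not all align in phase there).

M_tri(2) = 14; |p(2)| = 6; equality at z=2: no.


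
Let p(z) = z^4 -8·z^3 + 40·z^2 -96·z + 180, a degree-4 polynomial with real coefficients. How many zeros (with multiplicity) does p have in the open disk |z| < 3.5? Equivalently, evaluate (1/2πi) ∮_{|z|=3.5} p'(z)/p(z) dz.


The zeros of p are: (3 + 3i), (3 - 3i), (1 + 3i), (1 - 3i).
Their magnitudes are: 4.243, 4.243, 3.162, 3.162.
Zeros with |z| < R = 3.5: (1 + 3i), (1 - 3i).
Count = 2.
By the argument principle, (1/2πi) ∮_{|z|=R} p'(z)/p(z) dz equals exactly this count.

Number of zeros inside |z| < 3.5: 2.


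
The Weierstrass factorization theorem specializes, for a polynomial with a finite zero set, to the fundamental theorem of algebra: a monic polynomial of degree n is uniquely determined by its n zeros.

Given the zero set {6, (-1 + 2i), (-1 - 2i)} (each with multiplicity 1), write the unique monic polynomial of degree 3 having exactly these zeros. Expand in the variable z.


The polynomial is p(z) = ∏_{α ∈ S} (z − α), where S = {6, (-1 + 2i), (-1 - 2i)}.
Expanding the product yields: p(z) = z^3 -4·z^2 -7·z -30.
Note conjugate pairs combine to real quadratics: (z − (-1+2i))(z − (-1−2i)) = z² + 2z + 5.
The resulting polynomial has degree 3 and real coefficients as required.

p(z) = z^3 -4·z^2 -7·z -30.


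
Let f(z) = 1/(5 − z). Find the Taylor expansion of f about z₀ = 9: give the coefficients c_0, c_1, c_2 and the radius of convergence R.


Let w = z − z₀, so z = z₀ + w.
Then 5 − z = 5 − (z₀ + w) = (5 − z₀) − w = -4 − w.
f(z) = 1/(-4 − w) = (1/(-4)) · 1/(1 − w/(-4)) = Σ_{n≥0} w^n / (-4)^(n+1).
So c_n = 1/(-4)^(n+1):
  c_0 = 1/(-4)^1 = -1/4.
  c_1 = 1/(-4)^2 = 1/16.
  c_2 = 1/(-4)^3 = -1/64.
The series is valid for |w/d| < 1, i.e. |z − z₀| < |d|.
Radius of convergence: R = |5 − z₀| = |-4| = 4 (distance from z₀ to the singularity z = 5).

c_0 = -1/4, c_1 = 1/16, c_2 = -1/64; R = 4.


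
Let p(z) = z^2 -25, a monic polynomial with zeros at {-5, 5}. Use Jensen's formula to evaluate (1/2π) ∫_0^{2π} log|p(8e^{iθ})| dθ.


Zeros: -5, 5; r = 8.
Inside |z| < r: -5, 5. Outside (|z| ≥ r): ∅.
p(0) = -25, so log|p(0)| = log(25) = 3.2189.
Apply Jensen: I(r) = log|p(0)| + Σ_k log(r/|z_k|), summed over zeros inside |z| < r.
  log(r/|z_k|) for z_k = -5: log(8/5) = 0.4700
  log(r/|z_k|) for z_k = 5: log(8/5) = 0.4700
Sum over inside zeros: 0.9400.
I(r) = log|p(0)| + (inside sum) = 3.2189 + 0.9400 = 4.1589.
Closed form (all zeros inside, monic): I(r) = n·log(r) = 2·log(8) = 4.1589. ✓

I(r) ≈ 4.1589.


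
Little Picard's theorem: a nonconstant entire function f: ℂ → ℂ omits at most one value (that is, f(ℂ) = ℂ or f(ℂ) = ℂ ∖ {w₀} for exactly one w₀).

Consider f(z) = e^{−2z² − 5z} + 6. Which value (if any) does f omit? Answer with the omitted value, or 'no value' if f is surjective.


Little Picard bounds the complement of f(ℂ) to at most one point.
The exponent g(z) = −2z² − 5z is a nonconstant polynomial, hence surjective onto ℂ. So e^{g(z)} takes every value in {e^w : w ∈ ℂ} = ℂ ∖ {0}. Adding 6 shifts the range to ℂ ∖ {6}. f omits exactly 6.

Omitted value: 6.


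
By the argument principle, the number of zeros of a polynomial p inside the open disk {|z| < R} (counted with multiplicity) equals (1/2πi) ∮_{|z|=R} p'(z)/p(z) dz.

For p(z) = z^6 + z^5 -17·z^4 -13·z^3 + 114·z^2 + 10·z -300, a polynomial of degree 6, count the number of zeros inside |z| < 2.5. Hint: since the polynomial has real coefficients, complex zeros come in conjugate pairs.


The zeros of p are: (-3 + 1i), (-3 - 1i), -2, (2 + 1i), (2 - 1i), 3.
Their magnitudes are: 3.162, 3.162, 2, 2.236, 2.236, 3.
Zeros with |z| < R = 2.5: -2, (2 + 1i), (2 - 1i).
Count = 3.
By the argument principle, (1/2πi) ∮_{|z|=R} p'(z)/p(z) dz equals exactly this count.

Number of zeros inside |z| < 2.5: 3.


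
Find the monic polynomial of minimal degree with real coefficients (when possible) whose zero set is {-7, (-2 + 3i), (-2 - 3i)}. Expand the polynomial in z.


The polynomial is p(z) = ∏_{α ∈ S} (z − α), where S = {-7, (-2 + 3i), (-2 - 3i)}.
Expanding the product yields: p(z) = z^3 + 11·z^2 + 41·z + 91.
Note conjugate pairs combine to real quadratics: (z − (-2+3i))(z − (-2−3i)) = z² + 4z + 13.
The resulting polynomial has degree 3 and real coefficients as required.

p(z) = z^3 + 11·z^2 + 41·z + 91.


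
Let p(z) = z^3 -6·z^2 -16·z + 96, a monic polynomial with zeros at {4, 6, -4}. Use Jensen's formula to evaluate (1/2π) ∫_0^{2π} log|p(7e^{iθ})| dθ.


Zeros: -4, 4, 6; r = 7.
Inside |z| < r: -4, 4, 6. Outside (|z| ≥ r): ∅.
p(0) = 96, so log|p(0)| = log(96) = 4.5643.
Apply Jensen: I(r) = log|p(0)| + Σ_k log(r/|z_k|), summed over zeros inside |z| < r.
  log(r/|z_k|) for z_k = 4: log(7/4) = 0.5596
  log(r/|z_k|) for z_k = 6: log(7/6) = 0.1542
  log(r/|z_k|) for z_k = -4: log(7/4) = 0.5596
Sum over inside zeros: 1.2734.
I(r) = log|p(0)| + (inside sum) = 4.5643 + 1.2734 = 5.8377.
Closed form (all zeros inside, monic): I(r) = n·log(r) = 3·log(7) = 5.8377. ✓

I(r) ≈ 5.8377.


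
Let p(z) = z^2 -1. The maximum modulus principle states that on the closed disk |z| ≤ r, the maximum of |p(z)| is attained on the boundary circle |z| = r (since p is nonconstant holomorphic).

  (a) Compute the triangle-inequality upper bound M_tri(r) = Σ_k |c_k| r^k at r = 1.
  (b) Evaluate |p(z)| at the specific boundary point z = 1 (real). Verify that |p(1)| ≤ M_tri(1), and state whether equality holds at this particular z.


Coefficients: c_0 = -1, c_1 = 0, c_2 = 1. Radius r = 1.
Part (a). Triangle bound: M_tri(r) = Σ_k |c_k| r^k
  = |-1|·1^0 + |0|·1^1 + |1|·1^2
  = 1 + 0 + 1 = 2.
This bounds M(r) := max_{|z|=r} |p(z)| from above; equality holds iff all terms c_k z^k can be made to align in phase at a single z on |z|=r.
Part (b). At z = 1 (real, on the circle |z| = r):
  p(1) = (-1)·1^0 + (0)·1^1 + (1)·1^2 = 0.
  |p(1)| = 0.
Check: |p(1)| = 0 ≤ 2 = M_tri(1). ✓ Equality does not hold at z = 1 (the coefficients have mixed signs, so the terms do not all align in phase there).

M_tri(1) = 2; |p(1)| = 0; equality at z=1: no.


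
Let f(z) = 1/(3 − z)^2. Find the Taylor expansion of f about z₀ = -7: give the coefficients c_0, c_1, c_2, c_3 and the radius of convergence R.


Let w = z − z₀, so z = z₀ + w.
Then 3 − z = 3 − (z₀ + w) = (3 − z₀) − w = 10 − w.
f(z) = 1/(10 − w)^2 = (1/(10)^2) · (1 − w/(10))^{−2}.
By the binomial series (1−u)^{−2} = Σ_{n≥0} C(n+1, 1) u^n for |u|<1, with u = w/(10):
  c_n = C(n+1, 1) / (10)^(n+2).
  c_0 = 1/(10)^2 = 1/100.
  c_1 = 2/(10)^3 = 1/500.
  c_2 = 3/(10)^4 = 3/10000.
  c_3 = 4/(10)^5 = 1/25000.
The series is valid for |w/d| < 1, i.e. |z − z₀| < |d|.
Radius of convergence: R = |3 − z₀| = |10| = 10 (distance from z₀ to the singularity z = 3).

c_0 = 1/100, c_1 = 1/500, c_2 = 3/10000, c_3 = 1/25000; R = 10.


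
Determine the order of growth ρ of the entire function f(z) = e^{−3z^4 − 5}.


|e^{−3z^4 − 5}| = e^{Re(-3·z^4) + -5} ≤ e^{3|z|^4 + -5} = e^{3r^4 + -5} on |z| = r, so ρ ≤ 4. Choosing z on |z|=r so that -3·z^4 is real positive (always possible by picking arg z appropriately) gives |f(z)| = e^{3r^4 + -5}, matching the bound. The additive constant -5 does not affect log log M(r) ~ 4·log r. Hence ρ = 4.
Therefore ρ = 4.

Order ρ = 4.


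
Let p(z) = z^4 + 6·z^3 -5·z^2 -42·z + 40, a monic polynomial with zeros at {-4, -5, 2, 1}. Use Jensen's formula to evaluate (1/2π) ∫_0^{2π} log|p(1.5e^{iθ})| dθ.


Zeros: -5, -4, 1, 2; r = 1.5.
Inside |z| < r: 1. Outside (|z| ≥ r): -5, -4, 2.
p(0) = 40, so log|p(0)| = log(40) = 3.6889.
Apply Jensen: I(r) = log|p(0)| + Σ_k log(r/|z_k|), summed over zeros inside |z| < r.
  log(r/|z_k|) for z_k = 1: log(1.5/1) = 0.4055
  Outside zeros (-5, -4, 2) contribute nothing to the Jensen sum.
Sum over inside zeros: 0.4055.
I(r) = log|p(0)| + (inside sum) = 3.6889 + 0.4055 = 4.0943.
Note: since some zeros are outside |z| ≤ r, the simplified n·log(r) form does NOT apply — only the inside zeros contribute.

I(r) ≈ 4.0943.


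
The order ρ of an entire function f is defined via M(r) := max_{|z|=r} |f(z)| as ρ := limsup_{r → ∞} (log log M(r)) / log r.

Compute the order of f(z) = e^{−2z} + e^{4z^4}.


Each summand is entire of order 1 and 4 respectively (as in the single-exponential case). The order of a sum is at most the max of the orders, so ρ ≤ 4. For the lower bound: on |z|=r choose arg z so that 4z^4 is real positive; then |e^{4z^4}| = e^{4r^4} while |e^{-2z}| ≤ e^{2r^1} = o(e^{4r^4}). So |f| ≥ e^{4r^4}(1 − o(1)) and ρ ≥ 4. Hence ρ = max(1, 4) = 4.
Therefore ρ = 4.

Order ρ = 4.


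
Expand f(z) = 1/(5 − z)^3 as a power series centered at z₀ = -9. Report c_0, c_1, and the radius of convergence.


Let w = z − z₀, so z = z₀ + w.
Then 5 − z = 5 − (z₀ + w) = (5 − z₀) − w = 14 − w.
f(z) = 1/(14 − w)^3 = (1/(14)^3) · (1 − w/(14))^{−3}.
By the binomial series (1−u)^{−3} = Σ_{n≥0} C(n+2, 2) u^n for |u|<1, with u = w/(14):
  c_n = C(n+2, 2) / (14)^(n+3).
  c_0 = 1/(14)^3 = 1/2744.
  c_1 = 3/(14)^4 = 3/38416.
The series is valid for |w/d| < 1, i.e. |z − z₀| < |d|.
Radius of convergence: R = |5 − z₀| = |14| = 14 (distance from z₀ to the singularity z = 5).

c_0 = 1/2744, c_1 = 3/38416; R = 14.


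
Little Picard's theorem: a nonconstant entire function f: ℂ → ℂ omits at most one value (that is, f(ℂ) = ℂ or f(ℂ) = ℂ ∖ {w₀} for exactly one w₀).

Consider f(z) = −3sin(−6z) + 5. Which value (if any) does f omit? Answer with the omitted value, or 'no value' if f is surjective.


Little Picard bounds the complement of f(ℂ) to at most one point.
sin is entire and surjective onto ℂ: for every w ∈ ℂ, sin(ζ) = w has a solution ζ ∈ ℂ (e.g., via the complex inverse arcsin). With ζ = −6z this gives z = ζ/(-6). Then -3·sin(−6z) takes every value in -3·ℂ = ℂ, and adding 5 is a bijection of ℂ. So f is surjective and omits no value. (Note: only on the real line is sin bounded by [−1, 1].)

Omitted value: no value.


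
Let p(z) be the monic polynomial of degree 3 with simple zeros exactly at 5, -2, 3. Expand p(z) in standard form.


The polynomial is p(z) = ∏_{α ∈ S} (z − α), where S = {5, -2, 3}.
Expanding the product yields: p(z) = z^3 -6·z^2 -z + 30.
The resulting polynomial has degree 3 and real coefficients as required.

p(z) = z^3 -6·z^2 -z + 30.


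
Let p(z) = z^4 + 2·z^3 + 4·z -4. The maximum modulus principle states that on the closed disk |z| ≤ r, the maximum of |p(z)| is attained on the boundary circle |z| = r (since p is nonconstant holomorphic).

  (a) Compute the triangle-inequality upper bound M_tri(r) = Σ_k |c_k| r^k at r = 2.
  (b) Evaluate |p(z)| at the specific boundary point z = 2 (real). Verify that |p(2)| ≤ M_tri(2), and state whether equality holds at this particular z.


Coefficients: c_0 = -4, c_1 = 4, c_2 = 0, c_3 = 2, c_4 = 1. Radius r = 2.
Part (a). Triangle bound: M_tri(r) = Σ_k |c_k| r^k
  = |-4|·2^0 + |4|·2^1 + |0|·2^2 + |2|·2^3 + |1|·2^4
  = 4 + 8 + 0 + 16 + 16 = 44.
This bounds M(r) := max_{|z|=r} |p(z)| from above; equality holds iff all terms c_k z^k can be made to align in phase at a single z on |z|=r.
Part (b). At z = 2 (real, on the circle |z| = r):
  p(2) = (-4)·2^0 + (4)·2^1 + (0)·2^2 + (2)·2^3 + (1)·2^4 = 36.
  |p(2)| = 36.
Check: |p(2)| = 36 ≤ 44 = M_tri(2). ✓ Equality does not hold at z = 2 (the coefficients have mixed signs, so the terms do not all align in phase there).

M_tri(2) = 44; |p(2)| = 36; equality at z=2: no.


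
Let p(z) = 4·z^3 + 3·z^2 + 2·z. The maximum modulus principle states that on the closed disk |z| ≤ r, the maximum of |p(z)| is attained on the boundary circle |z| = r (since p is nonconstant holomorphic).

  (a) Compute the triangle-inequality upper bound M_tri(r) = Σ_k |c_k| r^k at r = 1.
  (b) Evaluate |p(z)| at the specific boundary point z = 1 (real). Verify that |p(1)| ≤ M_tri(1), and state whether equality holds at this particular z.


Coefficients: c_0 = 0, c_1 = 2, c_2 = 3, c_3 = 4. Radius r = 1.
Part (a). Triangle bound: M_tri(r) = Σ_k |c_k| r^k
  = |0|·1^0 + |2|·1^1 + |3|·1^2 + |4|·1^3
  = 0 + 2 + 3 + 4 = 9.
This bounds M(r) := max_{|z|=r} |p(z)| from above; equality holds iff all terms c_k z^k can be made to align in phase at a single z on |z|=r.
Part (b). At z = 1 (real, on the circle |z| = r):
  p(1) = (0)·1^0 + (2)·1^1 + (3)·1^2 + (4)·1^3 = 9.
  |p(1)| = 9.
Since all nonzero coefficients share the same sign, |p(1)| = 9 = M_tri(1); the triangle bound is attained at z = 1, so in fact M(r) = 9.

M_tri(1) = 9; |p(1)| = 9; equality at z=1: yes.


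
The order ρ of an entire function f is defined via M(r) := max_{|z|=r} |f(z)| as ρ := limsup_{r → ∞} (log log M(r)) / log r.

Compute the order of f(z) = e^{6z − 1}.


|e^{6z − 1}| = e^{Re(6·z) + -1} ≤ e^{6|z|^1 + -1} = e^{6r^1 + -1} on |z| = r, so ρ ≤ 1. Choosing z on |z|=r so that 6·z is real positive (always possible by picking arg z appropriately) gives |f(z)| = e^{6r^1 + -1}, matching the bound. The additive constant -1 does not affect log log M(r) ~ 1·log r. Hence ρ = 1.
Therefore ρ = 1.

Order ρ = 1.


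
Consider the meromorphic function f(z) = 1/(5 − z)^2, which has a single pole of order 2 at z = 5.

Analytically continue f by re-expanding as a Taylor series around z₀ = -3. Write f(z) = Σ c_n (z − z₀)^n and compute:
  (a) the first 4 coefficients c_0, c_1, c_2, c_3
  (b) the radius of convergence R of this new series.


Let w = z − z₀, so z = z₀ + w.
Then 5 − z = 5 − (z₀ + w) = (5 − z₀) − w = 8 − w.
f(z) = 1/(8 − w)^2 = (1/(8)^2) · (1 − w/(8))^{−2}.
By the binomial series (1−u)^{−2} = Σ_{n≥0} C(n+1, 1) u^n for |u|<1, with u = w/(8):
  c_n = C(n+1, 1) / (8)^(n+2).
  c_0 = 1/(8)^2 = 1/64.
  c_1 = 2/(8)^3 = 1/256.
  c_2 = 3/(8)^4 = 3/4096.
  c_3 = 4/(8)^5 = 1/8192.
The series is valid for |w/d| < 1, i.e. |z − z₀| < |d|.
Radius of convergence: R = |5 − z₀| = |8| = 8 (distance from z₀ to the singularity z = 5).

c_0 = 1/64, c_1 = 1/256, c_2 = 3/4096, c_3 = 1/8192; R = 8.


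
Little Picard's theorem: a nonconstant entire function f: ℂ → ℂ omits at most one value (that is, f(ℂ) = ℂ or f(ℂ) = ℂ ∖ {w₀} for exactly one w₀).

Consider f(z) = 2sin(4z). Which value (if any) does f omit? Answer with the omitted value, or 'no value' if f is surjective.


Little Picard bounds the complement of f(ℂ) to at most one point.
sin is entire and surjective onto ℂ: for every w ∈ ℂ, sin(ζ) = w has a solution ζ ∈ ℂ (e.g., via the complex inverse arcsin). With ζ = 4z this gives z = ζ/(4). Then 2·sin(4z) takes every value in 2·ℂ = ℂ, and adding 0 is a bijection of ℂ. So f is surjective and omits no value. (Note: only on the real line is sin bounded by [−1, 1].)

Omitted value: no value.


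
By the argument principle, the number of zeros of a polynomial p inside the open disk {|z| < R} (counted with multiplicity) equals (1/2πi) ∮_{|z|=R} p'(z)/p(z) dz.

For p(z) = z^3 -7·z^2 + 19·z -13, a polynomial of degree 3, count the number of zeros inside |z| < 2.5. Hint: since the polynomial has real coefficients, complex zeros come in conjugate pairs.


The zeros of p are: (3 + 2i), (3 - 2i), 1.
Their magnitudes are: 3.606, 3.606, 1.
Zeros with |z| < R = 2.5: 1.
Count = 1.
By the argument principle, (1/2πi) ∮_{|z|=R} p'(z)/p(z) dz equals exactly this count.

Number of zeros inside |z| < 2.5: 1.


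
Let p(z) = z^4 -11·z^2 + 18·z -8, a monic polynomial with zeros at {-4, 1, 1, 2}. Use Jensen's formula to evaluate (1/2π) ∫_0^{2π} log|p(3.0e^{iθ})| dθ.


Zeros: -4, 1, 1, 2; r = 3.0.
Inside |z| < r: 1, 1, 2. Outside (|z| ≥ r): -4.
p(0) = -8, so log|p(0)| = log(8) = 2.0794.
Apply Jensen: I(r) = log|p(0)| + Σ_k log(r/|z_k|), summed over zeros inside |z| < r.
  log(r/|z_k|) for z_k = 1: log(3.0/1) = 1.0986
  log(r/|z_k|) for z_k = 1: log(3.0/1) = 1.0986
  log(r/|z_k|) for z_k = 2: log(3.0/2) = 0.4055
  Outside zeros (-4) contribute nothing to the Jensen sum.
Sum over inside zeros: 2.6027.
I(r) = log|p(0)| + (inside sum) = 2.0794 + 2.6027 = 4.6821.
Note: since some zeros are outside |z| ≤ r, the simplified n·log(r) form does NOT apply — only the inside zeros contribute.

I(r) ≈ 4.6821.


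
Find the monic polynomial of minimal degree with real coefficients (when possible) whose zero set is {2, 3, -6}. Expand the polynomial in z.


The polynomial is p(z) = ∏_{α ∈ S} (z − α), where S = {2, 3, -6}.
Expanding the product yields: p(z) = z^3 + z^2 -24·z + 36.
The resulting polynomial has degree 3 and real coefficients as required.

p(z) = z^3 + z^2 -24·z + 36.


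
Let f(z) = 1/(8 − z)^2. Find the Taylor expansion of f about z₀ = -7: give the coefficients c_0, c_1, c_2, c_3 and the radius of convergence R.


Let w = z − z₀, so z = z₀ + w.
Then 8 − z = 8 − (z₀ + w) = (8 − z₀) − w = 15 − w.
f(z) = 1/(15 − w)^2 = (1/(15)^2) · (1 − w/(15))^{−2}.
By the binomial series (1−u)^{−2} = Σ_{n≥0} C(n+1, 1) u^n for |u|<1, with u = w/(15):
  c_n = C(n+1, 1) / (15)^(n+2).
  c_0 = 1/(15)^2 = 1/225.
  c_1 = 2/(15)^3 = 2/3375.
  c_2 = 3/(15)^4 = 1/16875.
  c_3 = 4/(15)^5 = 4/759375.
The series is valid for |w/d| < 1, i.e. |z − z₀| < |d|.
Radius of convergence: R = |8 − z₀| = |15| = 15 (distance from z₀ to the singularity z = 8).

c_0 = 1/225, c_1 = 2/3375, c_2 = 1/16875, c_3 = 4/759375; R = 15.


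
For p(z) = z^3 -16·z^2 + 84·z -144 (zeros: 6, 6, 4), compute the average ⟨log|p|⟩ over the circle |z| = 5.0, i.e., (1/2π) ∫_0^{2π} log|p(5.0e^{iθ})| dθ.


Zeros: 4, 6, 6; r = 5.0.
Inside |z| < r: 4. Outside (|z| ≥ r): 6, 6.
p(0) = -144, so log|p(0)| = log(144) = 4.9698.
Apply Jensen: I(r) = log|p(0)| + Σ_k log(r/|z_k|), summed over zeros inside |z| < r.
  log(r/|z_k|) for z_k = 4: log(5.0/4) = 0.2231
  Outside zeros (6, 6) contribute nothing to the Jensen sum.
Sum over inside zeros: 0.2231.
I(r) = log|p(0)| + (inside sum) = 4.9698 + 0.2231 = 5.1930.
Note: since some zeros are outside |z| ≤ r, the simplified n·log(r) form does NOT apply — only the inside zeros contribute.

I(r) ≈ 5.1930.


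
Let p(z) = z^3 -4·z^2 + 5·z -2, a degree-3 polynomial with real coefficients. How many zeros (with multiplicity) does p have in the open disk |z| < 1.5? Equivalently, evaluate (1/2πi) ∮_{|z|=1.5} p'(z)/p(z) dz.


The zeros of p are: 1, 1, 2.
Their magnitudes are: 1, 1, 2.
Zeros with |z| < R = 1.5: 1, 1.
Count = 2.
By the argument principle, (1/2πi) ∮_{|z|=R} p'(z)/p(z) dz equals exactly this count.

Number of zeros inside |z| < 1.5: 2.


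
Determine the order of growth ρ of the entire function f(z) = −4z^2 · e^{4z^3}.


M(r) = max_{|z|=r} |-4|·|z|^2·|e^{4z^3}| = 4·r^2 · e^{4r^3} (the factors attain their maxima compatibly on |z|=r). Then log M(r) = log 4 + 2·log r + 4r^3, dominated by the last term, so log log M(r) ~ 3·log r. The polynomial factor -4z^2 contributes only a log r term and does not affect the order. ρ = 3.
Therefore ρ = 3.

Order ρ = 3.


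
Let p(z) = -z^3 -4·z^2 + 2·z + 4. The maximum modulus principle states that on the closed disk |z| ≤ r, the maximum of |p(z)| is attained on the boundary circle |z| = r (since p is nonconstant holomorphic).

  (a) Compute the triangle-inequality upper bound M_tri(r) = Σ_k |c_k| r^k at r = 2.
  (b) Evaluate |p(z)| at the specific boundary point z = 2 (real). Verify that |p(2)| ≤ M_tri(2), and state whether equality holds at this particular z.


Coefficients: c_0 = 4, c_1 = 2, c_2 = -4, c_3 = -1. Radius r = 2.
Part (a). Triangle bound: M_tri(r) = Σ_k |c_k| r^k
  = |4|·2^0 + |2|·2^1 + |-4|·2^2 + |-1|·2^3
  = 4 + 4 + 16 + 8 = 32.
This bounds M(r) := max_{|z|=r} |p(z)| from above; equality holds iff all terms c_k z^k can be made to align in phase at a single z on |z|=r.
Part (b). At z = 2 (real, on the circle |z| = r):
  p(2) = (4)·2^0 + (2)·2^1 + (-4)·2^2 + (-1)·2^3 = -16.
  |p(2)| = 16.
Check: |p(2)| = 16 ≤ 32 = M_tri(2). ✓ Equality does not hold at z = 2 (the coefficients have mixed signs, so the terms do not all align in phase there).

M_tri(2) = 32; |p(2)| = 16; equality at z=2: no.


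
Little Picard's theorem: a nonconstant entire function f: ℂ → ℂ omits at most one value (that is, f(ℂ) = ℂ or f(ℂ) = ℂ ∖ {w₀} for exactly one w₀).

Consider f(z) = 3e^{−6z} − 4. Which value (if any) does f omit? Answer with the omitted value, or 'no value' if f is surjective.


Little Picard bounds the complement of f(ℂ) to at most one point.
e^{−6z} is never zero on ℂ, so 3·e^{−6z} takes every value in ℂ ∖ {0}. Adding -4 shifts the range to ℂ ∖ {-4}. Thus f omits exactly the value -4.

Omitted value: -4.


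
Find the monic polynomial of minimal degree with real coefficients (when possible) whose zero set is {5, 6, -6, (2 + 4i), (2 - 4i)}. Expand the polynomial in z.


The polynomial is p(z) = ∏_{α ∈ S} (z − α), where S = {5, 6, -6, (2 + 4i), (2 - 4i)}.
Expanding the product yields: p(z) = z^5 -9·z^4 + 4·z^3 + 224·z^2 -1440·z + 3600.
Note conjugate pairs combine to real quadratics: (z − (2+4i))(z − (2−4i)) = z² − 4z + 20.
The resulting polynomial has degree 5 and real coefficients as required.

p(z) = z^5 -9·z^4 + 4·z^3 + 224·z^2 -1440·z + 3600.


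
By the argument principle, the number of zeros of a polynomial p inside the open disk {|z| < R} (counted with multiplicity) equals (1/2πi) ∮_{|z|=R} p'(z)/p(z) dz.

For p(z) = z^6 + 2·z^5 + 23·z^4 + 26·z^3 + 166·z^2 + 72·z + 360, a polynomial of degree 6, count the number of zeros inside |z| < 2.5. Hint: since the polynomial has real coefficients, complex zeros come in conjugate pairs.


The zeros of p are: (0 + 3i), (0 - 3i), (0 + 2i), (0 - 2i), (-1 + 3i), (-1 - 3i).
Their magnitudes are: 3, 3, 2, 2, 3.162, 3.162.
Zeros with |z| < R = 2.5: (0 + 2i), (0 - 2i).
Count = 2.
By the argument principle, (1/2πi) ∮_{|z|=R} p'(z)/p(z) dz equals exactly this count.

Number of zeros inside |z| < 2.5: 2.


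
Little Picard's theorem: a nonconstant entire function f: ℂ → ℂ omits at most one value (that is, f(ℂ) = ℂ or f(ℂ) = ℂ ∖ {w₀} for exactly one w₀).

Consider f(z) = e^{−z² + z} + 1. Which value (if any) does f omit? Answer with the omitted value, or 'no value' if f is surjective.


Little Picard bounds the complement of f(ℂ) to at most one point.
The exponent g(z) = −z² + z is a nonconstant polynomial, hence surjective onto ℂ. So e^{g(z)} takes every value in {e^w : w ∈ ℂ} = ℂ ∖ {0}. Adding 1 shifts the range to ℂ ∖ {1}. f omits exactly 1.

Omitted value: 1.


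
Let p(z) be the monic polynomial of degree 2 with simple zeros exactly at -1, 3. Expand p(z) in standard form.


The polynomial is p(z) = ∏_{α ∈ S} (z − α), where S = {-1, 3}.
Expanding the product yields: p(z) = z^2 -2·z -3.
The resulting polynomial has degree 2 and real coefficients as required.

p(z) = z^2 -2·z -3.


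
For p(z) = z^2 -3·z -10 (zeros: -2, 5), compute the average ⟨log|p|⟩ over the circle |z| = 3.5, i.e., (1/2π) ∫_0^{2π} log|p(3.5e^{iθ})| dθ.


Zeros: -2, 5; r = 3.5.
Inside |z| < r: -2. Outside (|z| ≥ r): 5.
p(0) = -10, so log|p(0)| = log(10) = 2.3026.
Apply Jensen: I(r) = log|p(0)| + Σ_k log(r/|z_k|), summed over zeros inside |z| < r.
  log(r/|z_k|) for z_k = -2: log(3.5/2) = 0.5596
  Outside zeros (5) contribute nothing to the Jensen sum.
Sum over inside zeros: 0.5596.
I(r) = log|p(0)| + (inside sum) = 2.3026 + 0.5596 = 2.8622.
Note: since some zeros are outside |z| ≤ r, the simplified n·log(r) form does NOT apply — only the inside zeros contribute.

I(r) ≈ 2.8622.


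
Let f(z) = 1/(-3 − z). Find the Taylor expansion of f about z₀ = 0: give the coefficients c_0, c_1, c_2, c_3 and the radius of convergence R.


Let w = z − z₀, so z = z₀ + w.
Then -3 − z = -3 − (z₀ + w) = (-3 − z₀) − w = -3 − w.
f(z) = 1/(-3 − w) = (1/(-3)) · 1/(1 − w/(-3)) = Σ_{n≥0} w^n / (-3)^(n+1).
So c_n = 1/(-3)^(n+1):
  c_0 = 1/(-3)^1 = -1/3.
  c_1 = 1/(-3)^2 = 1/9.
  c_2 = 1/(-3)^3 = -1/27.
  c_3 = 1/(-3)^4 = 1/81.
The series is valid for |w/d| < 1, i.e. |z − z₀| < |d|.
Radius of convergence: R = |-3 − z₀| = |-3| = 3 (distance from z₀ to the singularity z = -3).

c_0 = -1/3, c_1 = 1/9, c_2 = -1/27, c_3 = 1/81; R = 3.


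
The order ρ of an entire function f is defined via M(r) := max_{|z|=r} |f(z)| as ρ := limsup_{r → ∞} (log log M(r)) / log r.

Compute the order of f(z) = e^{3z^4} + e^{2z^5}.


Each summand is entire of order 4 and 5 respectively (as in the single-exponential case). The order of a sum is at most the max of the orders, so ρ ≤ 5. For the lower bound: on |z|=r choose arg z so that 2z^5 is real positive; then |e^{2z^5}| = e^{2r^5} while |e^{3z^4}| ≤ e^{3r^4} = o(e^{2r^5}). So |f| ≥ e^{2r^5}(1 − o(1)) and ρ ≥ 5. Hence ρ = max(4, 5) = 5.
Therefore ρ = 5.

Order ρ = 5.


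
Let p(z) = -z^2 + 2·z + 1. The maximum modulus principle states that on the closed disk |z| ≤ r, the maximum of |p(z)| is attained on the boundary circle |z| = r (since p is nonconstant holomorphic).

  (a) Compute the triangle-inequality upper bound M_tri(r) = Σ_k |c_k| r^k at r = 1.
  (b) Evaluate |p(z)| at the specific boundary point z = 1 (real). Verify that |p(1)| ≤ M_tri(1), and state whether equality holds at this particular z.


Coefficients: c_0 = 1, c_1 = 2, c_2 = -1. Radius r = 1.
Part (a). Triangle bound: M_tri(r) = Σ_k |c_k| r^k
  = |1|·1^0 + |2|·1^1 + |-1|·1^2
  = 1 + 2 + 1 = 4.
This bounds M(r) := max_{|z|=r} |p(z)| from above; equality holds iff all terms c_k z^k can be made to align in phase at a single z on |z|=r.
Part (b). At z = 1 (real, on the circle |z| = r):
  p(1) = (1)·1^0 + (2)·1^1 + (-1)·1^2 = 2.
  |p(1)| = 2.
Check: |p(1)| = 2 ≤ 4 = M_tri(1). ✓ Equality does not hold at z = 1 (the coefficients have mixed signs, so the terms do not all align in phase there).

M_tri(1) = 4; |p(1)| = 2; equality at z=1: no.


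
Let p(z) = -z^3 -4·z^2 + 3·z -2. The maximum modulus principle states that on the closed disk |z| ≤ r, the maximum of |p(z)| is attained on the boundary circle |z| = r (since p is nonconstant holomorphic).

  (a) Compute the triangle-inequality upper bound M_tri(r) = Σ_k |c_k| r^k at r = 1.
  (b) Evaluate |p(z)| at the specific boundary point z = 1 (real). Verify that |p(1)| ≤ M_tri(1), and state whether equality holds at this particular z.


Coefficients: c_0 = -2, c_1 = 3, c_2 = -4, c_3 = -1. Radius r = 1.
Part (a). Triangle bound: M_tri(r) = Σ_k |c_k| r^k
  = |-2|·1^0 + |3|·1^1 + |-4|·1^2 + |-1|·1^3
  = 2 + 3 + 4 + 1 = 10.
This bounds M(r) := max_{|z|=r} |p(z)| from above; equality holds iff all terms c_k z^k can be made to align in phase at a single z on |z|=r.
Part (b). At z = 1 (real, on the circle |z| = r):
  p(1) = (-2)·1^0 + (3)·1^1 + (-4)·1^2 + (-1)·1^3 = -4.
  |p(1)| = 4.
Check: |p(1)| = 4 ≤ 10 = M_tri(1). ✓ Equality does not hold at z = 1 (the coefficients have mixed signs, so the terms do not all align in phase there).

M_tri(1) = 10; |p(1)| = 4; equality at z=1: no.


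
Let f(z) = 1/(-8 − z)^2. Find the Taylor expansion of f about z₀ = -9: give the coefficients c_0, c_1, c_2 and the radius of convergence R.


Let w = z − z₀, so z = z₀ + w.
Then -8 − z = -8 − (z₀ + w) = (-8 − z₀) − w = 1 − w.
f(z) = 1/(1 − w)^2 = (1/(1)^2) · (1 − w/(1))^{−2}.
By the binomial series (1−u)^{−2} = Σ_{n≥0} C(n+1, 1) u^n for |u|<1, with u = w/(1):
  c_n = C(n+1, 1) / (1)^(n+2).
  c_0 = 1/(1)^2 = 1.
  c_1 = 2/(1)^3 = 2.
  c_2 = 3/(1)^4 = 3.
The series is valid for |w/d| < 1, i.e. |z − z₀| < |d|.
Radius of convergence: R = |-8 − z₀| = |1| = 1 (distance from z₀ to the singularity z = -8).

c_0 = 1, c_1 = 2, c_2 = 3; R = 1.


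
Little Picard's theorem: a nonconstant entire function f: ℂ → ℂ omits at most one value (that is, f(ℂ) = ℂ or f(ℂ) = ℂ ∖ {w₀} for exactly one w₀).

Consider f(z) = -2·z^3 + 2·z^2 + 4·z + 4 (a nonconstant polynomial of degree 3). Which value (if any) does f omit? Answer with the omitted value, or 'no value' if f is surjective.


Little Picard bounds the complement of f(ℂ) to at most one point.
For every w ∈ ℂ, the equation p(z) − w = 0 is a nonconstant polynomial in z and hence has at least one root by the fundamental theorem of algebra. So p is surjective onto ℂ, omitting no value.

Omitted value: no value.


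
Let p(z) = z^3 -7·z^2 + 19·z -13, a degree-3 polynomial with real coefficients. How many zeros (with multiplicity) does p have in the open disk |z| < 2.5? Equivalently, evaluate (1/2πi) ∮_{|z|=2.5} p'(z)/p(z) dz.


The zeros of p are: 1, (3 + 2i), (3 - 2i).
Their magnitudes are: 1, 3.606, 3.606.
Zeros with |z| < R = 2.5: 1.
Count = 1.
By the argument principle, (1/2πi) ∮_{|z|=R} p'(z)/p(z) dz equals exactly this count.

Number of zeros inside |z| < 2.5: 1.


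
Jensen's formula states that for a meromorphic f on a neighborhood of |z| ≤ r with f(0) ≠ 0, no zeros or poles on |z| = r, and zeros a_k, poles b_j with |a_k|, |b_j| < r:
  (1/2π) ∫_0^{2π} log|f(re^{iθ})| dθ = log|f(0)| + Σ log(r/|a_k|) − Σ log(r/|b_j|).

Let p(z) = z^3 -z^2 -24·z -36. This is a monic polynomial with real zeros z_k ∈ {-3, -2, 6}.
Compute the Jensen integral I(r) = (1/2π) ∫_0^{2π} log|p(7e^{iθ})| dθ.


Zeros: -3, -2, 6; r = 7.
Inside |z| < r: -3, -2, 6. Outside (|z| ≥ r): ∅.
p(0) = -36, so log|p(0)| = log(36) = 3.5835.
Apply Jensen: I(r) = log|p(0)| + Σ_k log(r/|z_k|), summed over zeros inside |z| < r.
  log(r/|z_k|) for z_k = -3: log(7/3) = 0.8473
  log(r/|z_k|) for z_k = -2: log(7/2) = 1.2528
  log(r/|z_k|) for z_k = 6: log(7/6) = 0.1542
Sum over inside zeros: 2.2542.
I(r) = log|p(0)| + (inside sum) = 3.5835 + 2.2542 = 5.8377.
Closed form (all zeros inside, monic): I(r) = n·log(r) = 3·log(7) = 5.8377. ✓

I(r) ≈ 5.8377.


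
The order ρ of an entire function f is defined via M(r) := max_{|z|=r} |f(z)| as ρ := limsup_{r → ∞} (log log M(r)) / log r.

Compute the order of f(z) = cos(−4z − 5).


cos(w) is a linear combination of e^{iw} and e^{−iw} (or e^w, e^{−w} in the hyperbolic case), so |cos(w)| ≤ e^{|w|}. With w = −4z − 5, |w| ≤ 4|z| + 5 = 4r + 5 on |z| = r, giving M(r) ≤ e^{4r + 5}, so ρ ≤ 1. On a suitable ray (z = it for sin/cos; z = t for sinh/cosh, t real → ∞), |cos(−4z − 5)| grows like e^{4|t|}/2, so ρ ≥ 1. Hence ρ = 1.
Therefore ρ = 1.

Order ρ = 1.


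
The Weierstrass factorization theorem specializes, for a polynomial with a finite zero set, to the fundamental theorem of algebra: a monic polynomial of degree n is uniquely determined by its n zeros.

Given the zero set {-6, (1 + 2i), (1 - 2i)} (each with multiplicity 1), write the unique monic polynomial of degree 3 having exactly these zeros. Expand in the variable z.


The polynomial is p(z) = ∏_{α ∈ S} (z − α), where S = {-6, (1 + 2i), (1 - 2i)}.
Expanding the product yields: p(z) = z^3 + 4·z^2 -7·z + 30.
Note conjugate pairs combine to real quadratics: (z − (1+2i))(z − (1−2i)) = z² − 2z + 5.
The resulting polynomial has degree 3 and real coefficients as required.

p(z) = z^3 + 4·z^2 -7·z + 30.


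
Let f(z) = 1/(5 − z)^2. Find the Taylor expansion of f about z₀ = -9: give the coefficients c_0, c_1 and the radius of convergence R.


Let w = z − z₀, so z = z₀ + w.
Then 5 − z = 5 − (z₀ + w) = (5 − z₀) − w = 14 − w.
f(z) = 1/(14 − w)^2 = (1/(14)^2) · (1 − w/(14))^{−2}.
By the binomial series (1−u)^{−2} = Σ_{n≥0} C(n+1, 1) u^n for |u|<1, with u = w/(14):
  c_n = C(n+1, 1) / (14)^(n+2).
  c_0 = 1/(14)^2 = 1/196.
  c_1 = 2/(14)^3 = 1/1372.
The series is valid for |w/d| < 1, i.e. |z − z₀| < |d|.
Radius of convergence: R = |5 − z₀| = |14| = 14 (distance from z₀ to the singularity z = 5).

c_0 = 1/196, c_1 = 1/1372; R = 14.


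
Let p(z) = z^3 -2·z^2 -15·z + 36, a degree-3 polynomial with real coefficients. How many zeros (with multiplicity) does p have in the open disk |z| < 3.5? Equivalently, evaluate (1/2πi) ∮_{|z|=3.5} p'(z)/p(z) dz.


The zeros of p are: 3, -4, 3.
Their magnitudes are: 3, 4, 3.
Zeros with |z| < R = 3.5: 3, 3.
Count = 2.
By the argument principle, (1/2πi) ∮_{|z|=R} p'(z)/p(z) dz equals exactly this count.

Number of zeros inside |z| < 3.5: 2.


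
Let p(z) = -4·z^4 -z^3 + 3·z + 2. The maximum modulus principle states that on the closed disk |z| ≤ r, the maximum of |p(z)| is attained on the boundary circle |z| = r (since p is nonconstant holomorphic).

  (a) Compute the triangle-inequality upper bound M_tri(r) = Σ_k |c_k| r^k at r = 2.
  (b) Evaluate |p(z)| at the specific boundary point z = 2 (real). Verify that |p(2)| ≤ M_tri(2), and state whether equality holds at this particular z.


Coefficients: c_0 = 2, c_1 = 3, c_2 = 0, c_3 = -1, c_4 = -4. Radius r = 2.
Part (a). Triangle bound: M_tri(r) = Σ_k |c_k| r^k
  = |2|·2^0 + |3|·2^1 + |0|·2^2 + |-1|·2^3 + |-4|·2^4
  = 2 + 6 + 0 + 8 + 64 = 80.
This bounds M(r) := max_{|z|=r} |p(z)| from above; equality holds iff all terms c_k z^k can be made to align in phase at a single z on |z|=r.
Part (b). At z = 2 (real, on the circle |z| = r):
  p(2) = (2)·2^0 + (3)·2^1 + (0)·2^2 + (-1)·2^3 + (-4)·2^4 = -64.
  |p(2)| = 64.
Check: |p(2)| = 64 ≤ 80 = M_tri(2). ✓ Equality does not hold at z = 2 (the coefficients have mixed signs, so the terms do not all align in phase there).

M_tri(2) = 80; |p(2)| = 64; equality at z=2: no.


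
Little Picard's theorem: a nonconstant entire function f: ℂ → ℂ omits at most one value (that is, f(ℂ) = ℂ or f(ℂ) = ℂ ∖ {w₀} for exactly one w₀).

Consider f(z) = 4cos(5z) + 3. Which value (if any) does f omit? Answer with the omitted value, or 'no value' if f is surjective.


Little Picard bounds the complement of f(ℂ) to at most one point.
cos is entire and surjective onto ℂ: for every w ∈ ℂ, cos(ζ) = w has a solution ζ ∈ ℂ (e.g., via the complex inverse arccos). With ζ = 5z this gives z = ζ/(5). Then 4·cos(5z) takes every value in 4·ℂ = ℂ, and adding 3 is a bijection of ℂ. So f is surjective and omits no value. (Note: only on the real line is cos bounded by [−1, 1].)

Omitted value: no value.


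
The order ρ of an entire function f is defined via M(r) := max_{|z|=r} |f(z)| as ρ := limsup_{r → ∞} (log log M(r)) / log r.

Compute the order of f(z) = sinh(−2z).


sinh(w) is a linear combination of e^{iw} and e^{−iw} (or e^w, e^{−w} in the hyperbolic case), so |sinh(w)| ≤ e^{|w|}. With w = −2z, |w| ≤ 2|z| + 0 = 2r + 0 on |z| = r, giving M(r) ≤ e^{2r + 0}, so ρ ≤ 1. On a suitable ray (z = it for sin/cos; z = t for sinh/cosh, t real → ∞), |sinh(−2z)| grows like e^{2|t|}/2, so ρ ≥ 1. Hence ρ = 1.
Therefore ρ = 1.

Order ρ = 1.
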